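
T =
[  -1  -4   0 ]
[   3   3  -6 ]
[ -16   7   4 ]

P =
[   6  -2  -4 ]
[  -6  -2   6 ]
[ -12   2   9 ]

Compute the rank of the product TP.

2

First compute TP:
[[ 18,  10, -20],
 [ 72, -24, -48],
 [-186,  26, 142]]
Now row reduce the product.
R2 ← R2 − (4)·R1: [0, -64, 32]
R3 ← R3 + (31/3)·R1: [0, 388/3, -194/3]
R3 ← R3 + (97/48)·R2: [0, 0, 0]
2 nonzero rows, so rank(TP) = 2.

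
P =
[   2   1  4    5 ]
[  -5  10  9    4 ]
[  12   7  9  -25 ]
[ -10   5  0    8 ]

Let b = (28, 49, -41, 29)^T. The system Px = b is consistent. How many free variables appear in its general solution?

0

Row reduce the augmented matrix [P | b].
R2 ← R2 + (5/2)·R1: [0, 25/2, 19, 33/2, 119]
R3 ← R3 − (6)·R1: [0, 1, -15, -55, -209]
R4 ← R4 + (5)·R1: [0, 10, 20, 33, 169]
R3 ← R3 − (2/25)·R2: [0, 0, -413/25, -1408/25, -5463/25]
R4 ← R4 − (4/5)·R2: [0, 0, 24/5, 99/5, 369/5]
R4 ← R4 + (120/413)·R3: [0, 0, 0, 1419/413, 4257/413]
The echelon form has 4 nonzero rows, and every pivot lies in the first 4 columns, so rank(P) = rank([P|b]) = 4.
The system is consistent.
Free variables = (unknowns) − (rank) = 4 − 4 = 0.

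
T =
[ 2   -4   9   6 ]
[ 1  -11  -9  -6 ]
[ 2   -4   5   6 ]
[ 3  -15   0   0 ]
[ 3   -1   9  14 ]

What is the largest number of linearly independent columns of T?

Row reduce to echelon form.
R2 ← R2 − (1/2)·R1: [0, -9, -27/2, -9]
R3 ← R3 − R1: [0, 0, -4, 0]
R4 ← R4 − (3/2)·R1: [0, -9, -27/2, -9]
R5 ← R5 − (3/2)·R1: [0, 5, -9/2, 5]
R4 ← R4 − R2: [0, 0, 0, 0]
R5 ← R5 + (5/9)·R2: [0, 0, -12, 0]
R5 ← R5 − (3)·R3: [0, 0, 0, 0]
Echelon form has 3 nonzero rows, so rank(T) = 3.
The rank gives the maximum number of linearly independent columns: 3.

3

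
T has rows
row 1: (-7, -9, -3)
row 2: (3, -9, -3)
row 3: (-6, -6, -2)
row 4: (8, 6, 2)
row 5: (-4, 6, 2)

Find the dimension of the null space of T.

Row reduce to echelon form.
R2 ← R2 + (3/7)·R1: [0, -90/7, -30/7]
R3 ← R3 − (6/7)·R1: [0, 12/7, 4/7]
R4 ← R4 + (8/7)·R1: [0, -30/7, -10/7]
R5 ← R5 − (4/7)·R1: [0, 78/7, 26/7]
R3 ← R3 + (2/15)·R2: [0, 0, 0]
R4 ← R4 − (1/3)·R2: [0, 0, 0]
R5 ← R5 + (13/15)·R2: [0, 0, 0]
2 nonzero rows, so rank(T) = 2.
T has 3 columns; by rank–nullity, nullity = 3 − 2 = 1.

1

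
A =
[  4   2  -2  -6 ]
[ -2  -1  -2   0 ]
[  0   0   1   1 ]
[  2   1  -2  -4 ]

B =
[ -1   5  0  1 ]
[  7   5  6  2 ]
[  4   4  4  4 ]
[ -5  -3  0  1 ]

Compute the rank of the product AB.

2

First compute AB:
[[ 32,  40,   4,  -6],
 [-13, -23, -14, -12],
 [ -1,   1,   4,   5],
 [ 17,  19,  -2,  -8]]
Now row reduce the product.
R2 ← R2 + (13/32)·R1: [0, -27/4, -99/8, -231/16]
R3 ← R3 + (1/32)·R1: [0, 9/4, 33/8, 77/16]
R4 ← R4 − (17/32)·R1: [0, -9/4, -33/8, -77/16]
R3 ← R3 + (1/3)·R2: [0, 0, 0, 0]
R4 ← R4 − (1/3)·R2: [0, 0, 0, 0]
2 nonzero rows, so rank(AB) = 2.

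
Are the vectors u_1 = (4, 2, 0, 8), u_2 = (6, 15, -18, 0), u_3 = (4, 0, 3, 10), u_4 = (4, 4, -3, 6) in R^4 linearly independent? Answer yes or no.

no

Form the matrix with these vectors as rows and row reduce.
R2 ← R2 − (3/2)·R1: [0, 12, -18, -12]
R3 ← R3 − R1: [0, -2, 3, 2]
R4 ← R4 − R1: [0, 2, -3, -2]
R3 ← R3 + (1/6)·R2: [0, 0, 0, 0]
R4 ← R4 − (1/6)·R2: [0, 0, 0, 0]
2 nonzero rows, so the 4 vectors span a space of dimension 2.
Since 2 < 4, the vectors are linearly dependent.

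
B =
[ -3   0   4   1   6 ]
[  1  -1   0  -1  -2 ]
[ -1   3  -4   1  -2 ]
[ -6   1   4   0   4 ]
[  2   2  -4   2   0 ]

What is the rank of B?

3

Row reduce to echelon form.
R2 ← R2 + (1/3)·R1: [0, -1, 4/3, -2/3, 0]
R3 ← R3 − (1/3)·R1: [0, 3, -16/3, 2/3, -4]
R4 ← R4 − (2)·R1: [0, 1, -4, -2, -8]
R5 ← R5 + (2/3)·R1: [0, 2, -4/3, 8/3, 4]
R3 ← R3 + (3)·R2: [0, 0, -4/3, -4/3, -4]
R4 ← R4 + R2: [0, 0, -8/3, -8/3, -8]
R5 ← R5 + (2)·R2: [0, 0, 4/3, 4/3, 4]
R4 ← R4 − (2)·R3: [0, 0, 0, 0, 0]
R5 ← R5 + R3: [0, 0, 0, 0, 0]
Echelon form has 3 nonzero rows, so rank(B) = 3.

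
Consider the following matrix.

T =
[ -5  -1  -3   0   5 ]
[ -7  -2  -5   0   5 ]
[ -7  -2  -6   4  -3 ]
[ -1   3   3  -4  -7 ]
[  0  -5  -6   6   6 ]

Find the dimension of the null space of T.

1

Row reduce to echelon form.
R2 ← R2 − (7/5)·R1: [0, -3/5, -4/5, 0, -2]
R3 ← R3 − (7/5)·R1: [0, -3/5, -9/5, 4, -10]
R4 ← R4 − (1/5)·R1: [0, 16/5, 18/5, -4, -8]
R3 ← R3 − R2: [0, 0, -1, 4, -8]
R4 ← R4 + (16/3)·R2: [0, 0, -2/3, -4, -56/3]
R5 ← R5 − (25/3)·R2: [0, 0, 2/3, 6, 68/3]
R4 ← R4 − (2/3)·R3: [0, 0, 0, -20/3, -40/3]
R5 ← R5 + (2/3)·R3: [0, 0, 0, 26/3, 52/3]
R5 ← R5 + (13/10)·R4: [0, 0, 0, 0, 0]
4 nonzero rows, so rank(T) = 4.
T has 5 columns; by rank–nullity, nullity = 5 − 4 = 1.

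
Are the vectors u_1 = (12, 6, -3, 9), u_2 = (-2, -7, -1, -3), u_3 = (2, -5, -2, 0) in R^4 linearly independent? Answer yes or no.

Form the matrix with these vectors as rows and row reduce.
R2 ← R2 + (1/6)·R1: [0, -6, -3/2, -3/2]
R3 ← R3 − (1/6)·R1: [0, -6, -3/2, -3/2]
R3 ← R3 − R2: [0, 0, 0, 0]
2 nonzero rows, so the 3 vectors span a space of dimension 2.
Since 2 < 3, the vectors are linearly dependent.

no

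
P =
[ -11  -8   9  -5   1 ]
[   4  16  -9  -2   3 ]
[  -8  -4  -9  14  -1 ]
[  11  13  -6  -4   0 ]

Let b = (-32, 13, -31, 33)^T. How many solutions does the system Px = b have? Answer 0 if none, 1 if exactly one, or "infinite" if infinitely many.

Row reduce the augmented matrix [P | b].
R2 ← R2 + (4/11)·R1: [0, 144/11, -63/11, -42/11, 37/11, 15/11]
R3 ← R3 − (8/11)·R1: [0, 20/11, -171/11, 194/11, -19/11, -85/11]
R4 ← R4 + R1: [0, 5, 3, -9, 1, 1]
R3 ← R3 − (5/36)·R2: [0, 0, -59/4, 109/6, -79/36, -95/12]
R4 ← R4 − (55/144)·R2: [0, 0, 83/16, -181/24, -41/144, 23/48]
R4 ← R4 + (83/236)·R3: [0, 0, 0, -68/59, -187/177, -136/59]
The echelon form has 4 nonzero rows, and every pivot lies in the first 5 columns, so rank(P) = rank([P|b]) = 4.
The system is consistent.
rank = 4 < 5 unknowns, so there are infinitely many solutions.

infinite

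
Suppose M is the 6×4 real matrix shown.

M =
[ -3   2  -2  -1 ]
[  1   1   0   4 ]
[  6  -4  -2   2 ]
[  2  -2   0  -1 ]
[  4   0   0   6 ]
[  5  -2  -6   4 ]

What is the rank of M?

4

Row reduce to echelon form.
R2 ← R2 + (1/3)·R1: [0, 5/3, -2/3, 11/3]
R3 ← R3 + (2)·R1: [0, 0, -6, 0]
R4 ← R4 + (2/3)·R1: [0, -2/3, -4/3, -5/3]
R5 ← R5 + (4/3)·R1: [0, 8/3, -8/3, 14/3]
R6 ← R6 + (5/3)·R1: [0, 4/3, -28/3, 7/3]
R4 ← R4 + (2/5)·R2: [0, 0, -8/5, -1/5]
R5 ← R5 − (8/5)·R2: [0, 0, -8/5, -6/5]
R6 ← R6 − (4/5)·R2: [0, 0, -44/5, -3/5]
R4 ← R4 − (4/15)·R3: [0, 0, 0, -1/5]
R5 ← R5 − (4/15)·R3: [0, 0, 0, -6/5]
R6 ← R6 − (22/15)·R3: [0, 0, 0, -3/5]
R5 ← R5 − (6)·R4: [0, 0, 0, 0]
R6 ← R6 − (3)·R4: [0, 0, 0, 0]
Echelon form has 4 nonzero rows, so rank(M) = 4.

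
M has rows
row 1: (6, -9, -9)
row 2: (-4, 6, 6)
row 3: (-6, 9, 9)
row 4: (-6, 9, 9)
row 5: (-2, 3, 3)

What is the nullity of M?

Row reduce to echelon form.
R2 ← R2 + (2/3)·R1: [0, 0, 0]
R3 ← R3 + R1: [0, 0, 0]
R4 ← R4 + R1: [0, 0, 0]
R5 ← R5 + (1/3)·R1: [0, 0, 0]
1 nonzero row, so rank(M) = 1.
M has 3 columns; by rank–nullity, nullity = 3 − 1 = 2.

2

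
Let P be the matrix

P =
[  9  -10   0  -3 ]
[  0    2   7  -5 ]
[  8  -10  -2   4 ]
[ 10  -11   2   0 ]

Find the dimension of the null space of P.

0

Row reduce to echelon form.
R3 ← R3 − (8/9)·R1: [0, -10/9, -2, 20/3]
R4 ← R4 − (10/9)·R1: [0, 1/9, 2, 10/3]
R3 ← R3 + (5/9)·R2: [0, 0, 17/9, 35/9]
R4 ← R4 − (1/18)·R2: [0, 0, 29/18, 65/18]
R4 ← R4 − (29/34)·R3: [0, 0, 0, 5/17]
4 nonzero rows, so rank(P) = 4.
P has 4 columns; by rank–nullity, nullity = 4 − 4 = 0.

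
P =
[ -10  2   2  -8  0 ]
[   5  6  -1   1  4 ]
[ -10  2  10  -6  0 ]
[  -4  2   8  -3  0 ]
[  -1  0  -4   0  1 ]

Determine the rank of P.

4

Row reduce to echelon form.
R2 ← R2 + (1/2)·R1: [0, 7, 0, -3, 4]
R3 ← R3 − R1: [0, 0, 8, 2, 0]
R4 ← R4 − (2/5)·R1: [0, 6/5, 36/5, 1/5, 0]
R5 ← R5 − (1/10)·R1: [0, -1/5, -21/5, 4/5, 1]
R4 ← R4 − (6/35)·R2: [0, 0, 36/5, 5/7, -24/35]
R5 ← R5 + (1/35)·R2: [0, 0, -21/5, 5/7, 39/35]
R4 ← R4 − (9/10)·R3: [0, 0, 0, -38/35, -24/35]
R5 ← R5 + (21/40)·R3: [0, 0, 0, 247/140, 39/35]
R5 ← R5 + (13/8)·R4: [0, 0, 0, 0, 0]
Echelon form has 4 nonzero rows, so rank(P) = 4.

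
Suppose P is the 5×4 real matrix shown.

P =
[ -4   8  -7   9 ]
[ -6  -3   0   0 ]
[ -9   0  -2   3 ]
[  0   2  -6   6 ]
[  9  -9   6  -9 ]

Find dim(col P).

Row reduce to echelon form.
R2 ← R2 − (3/2)·R1: [0, -15, 21/2, -27/2]
R3 ← R3 − (9/4)·R1: [0, -18, 55/4, -69/4]
R5 ← R5 + (9/4)·R1: [0, 9, -39/4, 45/4]
R3 ← R3 − (6/5)·R2: [0, 0, 23/20, -21/20]
R4 ← R4 + (2/15)·R2: [0, 0, -23/5, 21/5]
R5 ← R5 + (3/5)·R2: [0, 0, -69/20, 63/20]
R4 ← R4 + (4)·R3: [0, 0, 0, 0]
R5 ← R5 + (3)·R3: [0, 0, 0, 0]
Echelon form has 3 nonzero rows, so rank(P) = 3.
The column space has dimension equal to the rank: 3.

3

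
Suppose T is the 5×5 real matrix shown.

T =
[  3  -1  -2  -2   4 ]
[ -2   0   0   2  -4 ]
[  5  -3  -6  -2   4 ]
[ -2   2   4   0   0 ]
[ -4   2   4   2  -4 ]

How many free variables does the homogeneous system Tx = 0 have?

Row reduce to echelon form.
R2 ← R2 + (2/3)·R1: [0, -2/3, -4/3, 2/3, -4/3]
R3 ← R3 − (5/3)·R1: [0, -4/3, -8/3, 4/3, -8/3]
R4 ← R4 + (2/3)·R1: [0, 4/3, 8/3, -4/3, 8/3]
R5 ← R5 + (4/3)·R1: [0, 2/3, 4/3, -2/3, 4/3]
R3 ← R3 − (2)·R2: [0, 0, 0, 0, 0]
R4 ← R4 + (2)·R2: [0, 0, 0, 0, 0]
R5 ← R5 + R2: [0, 0, 0, 0, 0]
2 nonzero rows, so rank(T) = 2.
T has 5 columns; by rank–nullity, nullity = 5 − 2 = 3.

3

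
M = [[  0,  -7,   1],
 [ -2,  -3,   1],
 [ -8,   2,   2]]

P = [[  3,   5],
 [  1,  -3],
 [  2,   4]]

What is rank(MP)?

2

First compute MP:
[[ -5,  25],
 [ -7,   3],
 [-18, -38]]
Now row reduce the product.
R2 ← R2 − (7/5)·R1: [0, -32]
R3 ← R3 − (18/5)·R1: [0, -128]
R3 ← R3 − (4)·R2: [0, 0]
2 nonzero rows, so rank(MP) = 2.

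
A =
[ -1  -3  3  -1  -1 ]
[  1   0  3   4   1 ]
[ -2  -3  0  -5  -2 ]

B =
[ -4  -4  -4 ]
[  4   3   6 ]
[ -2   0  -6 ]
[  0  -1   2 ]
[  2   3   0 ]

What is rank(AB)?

2

First compute AB:
[[-16,  -7, -34],
 [ -8,  -5, -14],
 [ -8,  -2, -20]]
Now row reduce the product.
R2 ← R2 − (1/2)·R1: [0, -3/2, 3]
R3 ← R3 − (1/2)·R1: [0, 3/2, -3]
R3 ← R3 + R2: [0, 0, 0]
2 nonzero rows, so rank(AB) = 2.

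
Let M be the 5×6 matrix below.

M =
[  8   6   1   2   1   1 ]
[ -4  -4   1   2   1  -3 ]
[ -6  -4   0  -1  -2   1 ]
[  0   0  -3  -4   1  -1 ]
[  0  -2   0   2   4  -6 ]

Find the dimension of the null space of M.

Row reduce to echelon form.
R2 ← R2 + (1/2)·R1: [0, -1, 3/2, 3, 3/2, -5/2]
R3 ← R3 + (3/4)·R1: [0, 1/2, 3/4, 1/2, -5/4, 7/4]
R3 ← R3 + (1/2)·R2: [0, 0, 3/2, 2, -1/2, 1/2]
R5 ← R5 − (2)·R2: [0, 0, -3, -4, 1, -1]
R4 ← R4 + (2)·R3: [0, 0, 0, 0, 0, 0]
R5 ← R5 + (2)·R3: [0, 0, 0, 0, 0, 0]
3 nonzero rows, so rank(M) = 3.
M has 6 columns; by rank–nullity, nullity = 6 − 3 = 3.

3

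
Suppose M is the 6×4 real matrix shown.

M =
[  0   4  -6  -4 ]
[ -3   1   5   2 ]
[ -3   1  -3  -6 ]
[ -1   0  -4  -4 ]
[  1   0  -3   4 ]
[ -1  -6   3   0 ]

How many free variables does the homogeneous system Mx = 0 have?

Row reduce to echelon form.
Swap R1 ↔ R2
R3 ← R3 − R1: [0, 0, -8, -8]
R4 ← R4 − (1/3)·R1: [0, -1/3, -17/3, -14/3]
R5 ← R5 + (1/3)·R1: [0, 1/3, -4/3, 14/3]
R6 ← R6 − (1/3)·R1: [0, -19/3, 4/3, -2/3]
R4 ← R4 + (1/12)·R2: [0, 0, -37/6, -5]
R5 ← R5 − (1/12)·R2: [0, 0, -5/6, 5]
R6 ← R6 + (19/12)·R2: [0, 0, -49/6, -7]
R4 ← R4 − (37/48)·R3: [0, 0, 0, 7/6]
R5 ← R5 − (5/48)·R3: [0, 0, 0, 35/6]
R6 ← R6 − (49/48)·R3: [0, 0, 0, 7/6]
R5 ← R5 − (5)·R4: [0, 0, 0, 0]
R6 ← R6 − R4: [0, 0, 0, 0]
4 nonzero rows, so rank(M) = 4.
M has 4 columns; by rank–nullity, nullity = 4 − 4 = 0.

0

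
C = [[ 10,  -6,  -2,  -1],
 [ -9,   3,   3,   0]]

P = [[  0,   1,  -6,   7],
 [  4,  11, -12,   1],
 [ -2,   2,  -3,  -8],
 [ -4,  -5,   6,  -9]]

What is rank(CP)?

2

First compute CP:
[[-16, -55,  12,  89],
 [  6,  30,   9, -84]]
Now row reduce the product.
R2 ← R2 + (3/8)·R1: [0, 75/8, 27/2, -405/8]
2 nonzero rows, so rank(CP) = 2.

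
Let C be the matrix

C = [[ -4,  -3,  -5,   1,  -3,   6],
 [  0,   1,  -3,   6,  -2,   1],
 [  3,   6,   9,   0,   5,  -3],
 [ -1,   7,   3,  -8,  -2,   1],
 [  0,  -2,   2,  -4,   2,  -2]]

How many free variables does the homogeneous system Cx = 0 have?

1

Row reduce to echelon form.
R3 ← R3 + (3/4)·R1: [0, 15/4, 21/4, 3/4, 11/4, 3/2]
R4 ← R4 − (1/4)·R1: [0, 31/4, 17/4, -33/4, -5/4, -1/2]
R3 ← R3 − (15/4)·R2: [0, 0, 33/2, -87/4, 41/4, -9/4]
R4 ← R4 − (31/4)·R2: [0, 0, 55/2, -219/4, 57/4, -33/4]
R5 ← R5 + (2)·R2: [0, 0, -4, 8, -2, 0]
R4 ← R4 − (5/3)·R3: [0, 0, 0, -37/2, -17/6, -9/2]
R5 ← R5 + (8/33)·R3: [0, 0, 0, 30/11, 16/33, -6/11]
R5 ← R5 + (60/407)·R4: [0, 0, 0, 0, 82/1221, -492/407]
5 nonzero rows, so rank(C) = 5.
C has 6 columns; by rank–nullity, nullity = 6 − 5 = 1.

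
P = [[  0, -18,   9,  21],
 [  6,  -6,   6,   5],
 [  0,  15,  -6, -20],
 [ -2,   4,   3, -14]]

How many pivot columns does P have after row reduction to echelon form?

Row reduce to echelon form.
Swap R1 ↔ R2
R4 ← R4 + (1/3)·R1: [0, 2, 5, -37/3]
R3 ← R3 + (5/6)·R2: [0, 0, 3/2, -5/2]
R4 ← R4 + (1/9)·R2: [0, 0, 6, -10]
R4 ← R4 − (4)·R3: [0, 0, 0, 0]
Echelon form has 3 nonzero rows, so rank(P) = 3.
Each nonzero row contributes one pivot column: 3 pivot columns.

3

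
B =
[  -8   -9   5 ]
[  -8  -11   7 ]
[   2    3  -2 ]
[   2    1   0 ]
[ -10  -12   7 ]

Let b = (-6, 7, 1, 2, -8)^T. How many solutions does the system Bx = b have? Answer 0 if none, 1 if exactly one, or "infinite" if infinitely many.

0

Row reduce the augmented matrix [B | b].
R2 ← R2 − R1: [0, -2, 2, 13]
R3 ← R3 + (1/4)·R1: [0, 3/4, -3/4, -1/2]
R4 ← R4 + (1/4)·R1: [0, -5/4, 5/4, 1/2]
R5 ← R5 − (5/4)·R1: [0, -3/4, 3/4, -1/2]
R3 ← R3 + (3/8)·R2: [0, 0, 0, 35/8]
R4 ← R4 − (5/8)·R2: [0, 0, 0, -61/8]
R5 ← R5 − (3/8)·R2: [0, 0, 0, -43/8]
R4 ← R4 + (61/35)·R3: [0, 0, 0, 0]
R5 ← R5 + (43/35)·R3: [0, 0, 0, 0]
The echelon form has 3 nonzero rows; the last pivot sits in the augmented column, so rank(B) = 2 but rank([B|b]) = 3.
Since the ranks differ, the system is inconsistent.
It has no solutions.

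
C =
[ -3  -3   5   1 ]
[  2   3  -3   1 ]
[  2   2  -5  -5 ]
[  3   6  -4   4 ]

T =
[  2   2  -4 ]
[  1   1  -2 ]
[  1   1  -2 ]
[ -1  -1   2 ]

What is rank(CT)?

First compute CT:
[[ -5,  -5,  10],
 [  3,   3,  -6],
 [  6,   6, -12],
 [  4,   4,  -8]]
Now row reduce the product.
R2 ← R2 + (3/5)·R1: [0, 0, 0]
R3 ← R3 + (6/5)·R1: [0, 0, 0]
R4 ← R4 + (4/5)·R1: [0, 0, 0]
1 nonzero row, so rank(CT) = 1.

1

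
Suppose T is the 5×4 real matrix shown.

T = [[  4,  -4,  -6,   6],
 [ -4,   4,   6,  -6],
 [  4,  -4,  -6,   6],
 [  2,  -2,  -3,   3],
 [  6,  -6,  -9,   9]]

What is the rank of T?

Row reduce to echelon form.
R2 ← R2 + R1: [0, 0, 0, 0]
R3 ← R3 − R1: [0, 0, 0, 0]
R4 ← R4 − (1/2)·R1: [0, 0, 0, 0]
R5 ← R5 − (3/2)·R1: [0, 0, 0, 0]
Echelon form has 1 nonzero row, so rank(T) = 1.

1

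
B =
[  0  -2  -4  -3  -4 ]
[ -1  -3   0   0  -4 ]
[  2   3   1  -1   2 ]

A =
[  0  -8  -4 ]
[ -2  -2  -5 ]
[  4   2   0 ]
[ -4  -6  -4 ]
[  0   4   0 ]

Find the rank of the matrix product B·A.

First compute BA:
[[  0,  -2,  22],
 [  6,  -2,  19],
 [  2,  -6, -19]]
Now row reduce the product.
Swap R1 ↔ R2
R3 ← R3 − (1/3)·R1: [0, -16/3, -76/3]
R3 ← R3 − (8/3)·R2: [0, 0, -84]
3 nonzero rows, so rank(BA) = 3.

3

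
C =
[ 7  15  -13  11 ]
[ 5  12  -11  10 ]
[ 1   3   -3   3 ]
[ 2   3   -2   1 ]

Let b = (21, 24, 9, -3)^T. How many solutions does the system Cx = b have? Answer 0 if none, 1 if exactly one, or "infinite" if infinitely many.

infinite

Row reduce the augmented matrix [C | b].
R2 ← R2 − (5/7)·R1: [0, 9/7, -12/7, 15/7, 9]
R3 ← R3 − (1/7)·R1: [0, 6/7, -8/7, 10/7, 6]
R4 ← R4 − (2/7)·R1: [0, -9/7, 12/7, -15/7, -9]
R3 ← R3 − (2/3)·R2: [0, 0, 0, 0, 0]
R4 ← R4 + R2: [0, 0, 0, 0, 0]
The echelon form has 2 nonzero rows, and every pivot lies in the first 4 columns, so rank(C) = rank([C|b]) = 2.
The system is consistent.
rank = 2 < 4 unknowns, so there are infinitely many solutions.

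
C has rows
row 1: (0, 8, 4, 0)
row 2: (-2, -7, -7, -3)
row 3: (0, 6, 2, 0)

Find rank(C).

Row reduce to echelon form.
Swap R1 ↔ R2
R3 ← R3 − (3/4)·R2: [0, 0, -1, 0]
Echelon form has 3 nonzero rows, so rank(C) = 3.

3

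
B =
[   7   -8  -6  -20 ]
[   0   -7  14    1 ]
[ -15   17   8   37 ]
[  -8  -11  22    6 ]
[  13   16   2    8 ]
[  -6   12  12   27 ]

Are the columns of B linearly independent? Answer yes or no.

yes

Row reduce B to echelon form.
R3 ← R3 + (15/7)·R1: [0, -1/7, -34/7, -41/7]
R4 ← R4 + (8/7)·R1: [0, -141/7, 106/7, -118/7]
R5 ← R5 − (13/7)·R1: [0, 216/7, 92/7, 316/7]
R6 ← R6 + (6/7)·R1: [0, 36/7, 48/7, 69/7]
R3 ← R3 − (1/49)·R2: [0, 0, -36/7, -288/49]
R4 ← R4 − (141/49)·R2: [0, 0, -176/7, -967/49]
R5 ← R5 + (216/49)·R2: [0, 0, 524/7, 2428/49]
R6 ← R6 + (36/49)·R2: [0, 0, 120/7, 519/49]
R4 ← R4 − (44/9)·R3: [0, 0, 0, 9]
R5 ← R5 + (131/9)·R3: [0, 0, 0, -36]
R6 ← R6 + (10/3)·R3: [0, 0, 0, -9]
R5 ← R5 + (4)·R4: [0, 0, 0, 0]
R6 ← R6 + R4: [0, 0, 0, 0]
4 pivots among 4 columns.
Every column is a pivot column, so the columns are linearly independent.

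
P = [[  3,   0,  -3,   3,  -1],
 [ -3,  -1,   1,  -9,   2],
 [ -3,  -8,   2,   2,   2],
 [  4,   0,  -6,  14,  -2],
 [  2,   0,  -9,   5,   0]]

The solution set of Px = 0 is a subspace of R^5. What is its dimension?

Row reduce to echelon form.
R2 ← R2 + R1: [0, -1, -2, -6, 1]
R3 ← R3 + R1: [0, -8, -1, 5, 1]
R4 ← R4 − (4/3)·R1: [0, 0, -2, 10, -2/3]
R5 ← R5 − (2/3)·R1: [0, 0, -7, 3, 2/3]
R3 ← R3 − (8)·R2: [0, 0, 15, 53, -7]
R4 ← R4 + (2/15)·R3: [0, 0, 0, 256/15, -8/5]
R5 ← R5 + (7/15)·R3: [0, 0, 0, 416/15, -13/5]
R5 ← R5 − (13/8)·R4: [0, 0, 0, 0, 0]
4 nonzero rows, so rank(P) = 4.
P has 5 columns; by rank–nullity, nullity = 5 − 4 = 1.

1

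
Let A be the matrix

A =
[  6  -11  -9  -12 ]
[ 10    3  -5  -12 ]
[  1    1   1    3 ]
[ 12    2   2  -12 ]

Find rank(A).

4

Row reduce to echelon form.
R2 ← R2 − (5/3)·R1: [0, 64/3, 10, 8]
R3 ← R3 − (1/6)·R1: [0, 17/6, 5/2, 5]
R4 ← R4 − (2)·R1: [0, 24, 20, 12]
R3 ← R3 − (17/128)·R2: [0, 0, 75/64, 63/16]
R4 ← R4 − (9/8)·R2: [0, 0, 35/4, 3]
R4 ← R4 − (112/15)·R3: [0, 0, 0, -132/5]
Echelon form has 4 nonzero rows, so rank(A) = 4.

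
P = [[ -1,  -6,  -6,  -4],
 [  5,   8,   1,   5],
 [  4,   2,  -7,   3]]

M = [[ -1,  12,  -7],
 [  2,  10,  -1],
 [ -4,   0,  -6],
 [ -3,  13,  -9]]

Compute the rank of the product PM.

3

First compute PM:
[[ 25, -124,  85],
 [ -8, 205, -94],
 [ 19, 107, -15]]
Now row reduce the product.
R2 ← R2 + (8/25)·R1: [0, 4133/25, -334/5]
R3 ← R3 − (19/25)·R1: [0, 5031/25, -398/5]
R3 ← R3 − (5031/4133)·R2: [0, 0, 7084/4133]
3 nonzero rows, so rank(PM) = 3.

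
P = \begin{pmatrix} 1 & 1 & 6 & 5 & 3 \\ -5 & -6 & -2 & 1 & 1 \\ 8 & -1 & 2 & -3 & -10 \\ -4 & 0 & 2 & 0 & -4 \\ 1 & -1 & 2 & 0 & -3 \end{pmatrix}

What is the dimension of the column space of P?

5

Row reduce to echelon form.
R2 ← R2 + (5)·R1: [0, -1, 28, 26, 16]
R3 ← R3 − (8)·R1: [0, -9, -46, -43, -34]
R4 ← R4 + (4)·R1: [0, 4, 26, 20, 8]
R5 ← R5 − R1: [0, -2, -4, -5, -6]
R3 ← R3 − (9)·R2: [0, 0, -298, -277, -178]
R4 ← R4 + (4)·R2: [0, 0, 138, 124, 72]
R5 ← R5 − (2)·R2: [0, 0, -60, -57, -38]
R4 ← R4 + (69/149)·R3: [0, 0, 0, -637/149, -1554/149]
R5 ← R5 − (30/149)·R3: [0, 0, 0, -183/149, -322/149]
R5 ← R5 − (183/637)·R4: [0, 0, 0, 0, 76/91]
Echelon form has 5 nonzero rows, so rank(P) = 5.
The column space has dimension equal to the rank: 5.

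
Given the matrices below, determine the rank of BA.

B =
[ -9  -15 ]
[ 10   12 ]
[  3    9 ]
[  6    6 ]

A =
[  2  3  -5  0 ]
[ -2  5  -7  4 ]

2

First compute BA:
[[ 12, -102, 150, -60],
 [ -4,  90, -134,  48],
 [-12,  54, -78,  36],
 [  0,  48, -72,  24]]
Now row reduce the product.
R2 ← R2 + (1/3)·R1: [0, 56, -84, 28]
R3 ← R3 + R1: [0, -48, 72, -24]
R3 ← R3 + (6/7)·R2: [0, 0, 0, 0]
R4 ← R4 − (6/7)·R2: [0, 0, 0, 0]
2 nonzero rows, so rank(BA) = 2.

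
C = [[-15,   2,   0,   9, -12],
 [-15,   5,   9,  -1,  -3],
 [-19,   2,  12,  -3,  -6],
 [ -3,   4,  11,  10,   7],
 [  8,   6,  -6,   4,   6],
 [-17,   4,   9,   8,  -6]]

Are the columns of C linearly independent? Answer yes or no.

no

Row reduce C to echelon form.
R2 ← R2 − R1: [0, 3, 9, -10, 9]
R3 ← R3 − (19/15)·R1: [0, -8/15, 12, -72/5, 46/5]
R4 ← R4 − (1/5)·R1: [0, 18/5, 11, 41/5, 47/5]
R5 ← R5 + (8/15)·R1: [0, 106/15, -6, 44/5, -2/5]
R6 ← R6 − (17/15)·R1: [0, 26/15, 9, -11/5, 38/5]
R3 ← R3 + (8/45)·R2: [0, 0, 68/5, -728/45, 54/5]
R4 ← R4 − (6/5)·R2: [0, 0, 1/5, 101/5, -7/5]
R5 ← R5 − (106/45)·R2: [0, 0, -136/5, 1456/45, -108/5]
R6 ← R6 − (26/45)·R2: [0, 0, 19/5, 161/45, 12/5]
R4 ← R4 − (1/68)·R3: [0, 0, 0, 3127/153, -53/34]
R5 ← R5 + (2)·R3: [0, 0, 0, 0, 0]
R6 ← R6 − (19/68)·R3: [0, 0, 0, 413/51, -21/34]
R6 ← R6 − (21/53)·R4: [0, 0, 0, 0, 0]
4 pivots among 5 columns.
Only 4 < 5 pivot columns, so the columns are linearly dependent.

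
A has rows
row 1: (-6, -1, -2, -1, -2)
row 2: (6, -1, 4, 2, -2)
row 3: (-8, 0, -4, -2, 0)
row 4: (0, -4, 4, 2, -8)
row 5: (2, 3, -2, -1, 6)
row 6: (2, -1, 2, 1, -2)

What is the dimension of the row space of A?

2

Row reduce to echelon form.
R2 ← R2 + R1: [0, -2, 2, 1, -4]
R3 ← R3 − (4/3)·R1: [0, 4/3, -4/3, -2/3, 8/3]
R5 ← R5 + (1/3)·R1: [0, 8/3, -8/3, -4/3, 16/3]
R6 ← R6 + (1/3)·R1: [0, -4/3, 4/3, 2/3, -8/3]
R3 ← R3 + (2/3)·R2: [0, 0, 0, 0, 0]
R4 ← R4 − (2)·R2: [0, 0, 0, 0, 0]
R5 ← R5 + (4/3)·R2: [0, 0, 0, 0, 0]
R6 ← R6 − (2/3)·R2: [0, 0, 0, 0, 0]
Echelon form has 2 nonzero rows, so rank(A) = 2.
The row space has dimension equal to the rank: 2.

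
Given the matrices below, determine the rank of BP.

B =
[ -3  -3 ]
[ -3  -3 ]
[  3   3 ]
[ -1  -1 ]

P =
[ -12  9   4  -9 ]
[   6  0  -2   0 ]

First compute BP:
[[ 18, -27,  -6,  27],
 [ 18, -27,  -6,  27],
 [-18,  27,   6, -27],
 [  6,  -9,  -2,   9]]
Now row reduce the product.
R2 ← R2 − R1: [0, 0, 0, 0]
R3 ← R3 + R1: [0, 0, 0, 0]
R4 ← R4 − (1/3)·R1: [0, 0, 0, 0]
1 nonzero row, so rank(BP) = 1.

1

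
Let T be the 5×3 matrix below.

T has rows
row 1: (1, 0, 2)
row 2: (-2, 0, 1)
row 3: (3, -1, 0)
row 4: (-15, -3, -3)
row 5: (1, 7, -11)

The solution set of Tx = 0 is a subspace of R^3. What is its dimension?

Row reduce to echelon form.
R2 ← R2 + (2)·R1: [0, 0, 5]
R3 ← R3 − (3)·R1: [0, -1, -6]
R4 ← R4 + (15)·R1: [0, -3, 27]
R5 ← R5 − R1: [0, 7, -13]
Swap R2 ↔ R3
R4 ← R4 − (3)·R2: [0, 0, 45]
R5 ← R5 + (7)·R2: [0, 0, -55]
R4 ← R4 − (9)·R3: [0, 0, 0]
R5 ← R5 + (11)·R3: [0, 0, 0]
3 nonzero rows, so rank(T) = 3.
T has 3 columns; by rank–nullity, nullity = 3 − 3 = 0.

0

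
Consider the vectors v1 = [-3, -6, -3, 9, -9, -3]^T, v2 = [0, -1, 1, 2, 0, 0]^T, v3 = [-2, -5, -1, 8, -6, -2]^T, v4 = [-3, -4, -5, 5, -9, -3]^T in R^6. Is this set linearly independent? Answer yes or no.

Form the matrix with these vectors as rows and row reduce.
R3 ← R3 − (2/3)·R1: [0, -1, 1, 2, 0, 0]
R4 ← R4 − R1: [0, 2, -2, -4, 0, 0]
R3 ← R3 − R2: [0, 0, 0, 0, 0, 0]
R4 ← R4 + (2)·R2: [0, 0, 0, 0, 0, 0]
2 nonzero rows, so the 4 vectors span a space of dimension 2.
Since 2 < 4, the vectors are linearly dependent.

no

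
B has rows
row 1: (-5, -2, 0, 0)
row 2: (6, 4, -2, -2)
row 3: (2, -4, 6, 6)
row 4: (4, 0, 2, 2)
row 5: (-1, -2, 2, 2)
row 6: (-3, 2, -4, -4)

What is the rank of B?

2

Row reduce to echelon form.
R2 ← R2 + (6/5)·R1: [0, 8/5, -2, -2]
R3 ← R3 + (2/5)·R1: [0, -24/5, 6, 6]
R4 ← R4 + (4/5)·R1: [0, -8/5, 2, 2]
R5 ← R5 − (1/5)·R1: [0, -8/5, 2, 2]
R6 ← R6 − (3/5)·R1: [0, 16/5, -4, -4]
R3 ← R3 + (3)·R2: [0, 0, 0, 0]
R4 ← R4 + R2: [0, 0, 0, 0]
R5 ← R5 + R2: [0, 0, 0, 0]
R6 ← R6 − (2)·R2: [0, 0, 0, 0]
Echelon form has 2 nonzero rows, so rank(B) = 2.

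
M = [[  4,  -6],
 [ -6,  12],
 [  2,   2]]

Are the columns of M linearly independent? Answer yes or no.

yes

Row reduce M to echelon form.
R2 ← R2 + (3/2)·R1: [0, 3]
R3 ← R3 − (1/2)·R1: [0, 5]
R3 ← R3 − (5/3)·R2: [0, 0]
2 pivots among 2 columns.
Every column is a pivot column, so the columns are linearly independent.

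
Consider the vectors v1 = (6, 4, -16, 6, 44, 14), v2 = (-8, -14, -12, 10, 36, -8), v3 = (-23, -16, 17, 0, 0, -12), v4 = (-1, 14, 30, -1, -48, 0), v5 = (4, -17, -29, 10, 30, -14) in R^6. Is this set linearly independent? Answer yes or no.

Form the matrix with these vectors as rows and row reduce.
R2 ← R2 + (4/3)·R1: [0, -26/3, -100/3, 18, 284/3, 32/3]
R3 ← R3 + (23/6)·R1: [0, -2/3, -133/3, 23, 506/3, 125/3]
R4 ← R4 + (1/6)·R1: [0, 44/3, 82/3, 0, -122/3, 7/3]
R5 ← R5 − (2/3)·R1: [0, -59/3, -55/3, 6, 2/3, -70/3]
R3 ← R3 − (1/13)·R2: [0, 0, -543/13, 281/13, 2098/13, 531/13]
R4 ← R4 + (22/13)·R2: [0, 0, -378/13, 396/13, 1554/13, 265/13]
R5 ← R5 − (59/26)·R2: [0, 0, 745/13, -453/13, -2784/13, -618/13]
R4 ← R4 − (126/181)·R3: [0, 0, 0, 2790/181, 1302/181, -1457/181]
R5 ← R5 + (745/543)·R3: [0, 0, 0, -2818/543, 3946/543, 1539/181]
R5 ← R5 + (1409/4185)·R4: [0, 0, 0, 0, 436/45, 782/135]
5 nonzero rows, so the 5 vectors span a space of dimension 5.
Since 5 = 5, the vectors are linearly independent.

yes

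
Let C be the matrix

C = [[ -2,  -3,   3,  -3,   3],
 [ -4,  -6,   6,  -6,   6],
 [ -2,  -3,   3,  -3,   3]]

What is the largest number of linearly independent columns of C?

1

Row reduce to echelon form.
R2 ← R2 − (2)·R1: [0, 0, 0, 0, 0]
R3 ← R3 − R1: [0, 0, 0, 0, 0]
Echelon form has 1 nonzero row, so rank(C) = 1.
The rank gives the maximum number of linearly independent columns: 1.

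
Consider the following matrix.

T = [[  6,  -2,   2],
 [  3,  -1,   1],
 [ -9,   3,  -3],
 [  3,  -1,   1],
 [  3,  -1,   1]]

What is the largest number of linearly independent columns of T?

Row reduce to echelon form.
R2 ← R2 − (1/2)·R1: [0, 0, 0]
R3 ← R3 + (3/2)·R1: [0, 0, 0]
R4 ← R4 − (1/2)·R1: [0, 0, 0]
R5 ← R5 − (1/2)·R1: [0, 0, 0]
Echelon form has 1 nonzero row, so rank(T) = 1.
The rank gives the maximum number of linearly independent columns: 1.

1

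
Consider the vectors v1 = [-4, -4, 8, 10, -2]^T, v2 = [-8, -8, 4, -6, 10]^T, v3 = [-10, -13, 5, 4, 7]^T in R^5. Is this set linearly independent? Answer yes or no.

Form the matrix with these vectors as rows and row reduce.
R2 ← R2 − (2)·R1: [0, 0, -12, -26, 14]
R3 ← R3 − (5/2)·R1: [0, -3, -15, -21, 12]
Swap R2 ↔ R3
3 nonzero rows, so the 3 vectors span a space of dimension 3.
Since 3 = 3, the vectors are linearly independent.

yes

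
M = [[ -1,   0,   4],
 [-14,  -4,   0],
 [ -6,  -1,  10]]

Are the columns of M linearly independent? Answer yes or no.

Row reduce M to echelon form.
R2 ← R2 − (14)·R1: [0, -4, -56]
R3 ← R3 − (6)·R1: [0, -1, -14]
R3 ← R3 − (1/4)·R2: [0, 0, 0]
2 pivots among 3 columns.
Only 2 < 3 pivot columns, so the columns are linearly dependent.

no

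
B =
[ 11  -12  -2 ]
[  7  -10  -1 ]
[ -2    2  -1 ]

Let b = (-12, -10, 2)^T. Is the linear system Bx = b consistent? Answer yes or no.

yes

Row reduce the augmented matrix [B | b].
R2 ← R2 − (7/11)·R1: [0, -26/11, 3/11, -26/11]
R3 ← R3 + (2/11)·R1: [0, -2/11, -15/11, -2/11]
R3 ← R3 − (1/13)·R2: [0, 0, -18/13, 0]
The echelon form has 3 nonzero rows, and every pivot lies in the first 3 columns, so rank(B) = rank([B|b]) = 3.
The system is consistent.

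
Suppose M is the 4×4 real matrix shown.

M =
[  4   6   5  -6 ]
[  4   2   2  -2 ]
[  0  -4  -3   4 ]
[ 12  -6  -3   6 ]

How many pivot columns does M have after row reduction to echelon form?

2

Row reduce to echelon form.
R2 ← R2 − R1: [0, -4, -3, 4]
R4 ← R4 − (3)·R1: [0, -24, -18, 24]
R3 ← R3 − R2: [0, 0, 0, 0]
R4 ← R4 − (6)·R2: [0, 0, 0, 0]
Echelon form has 2 nonzero rows, so rank(M) = 2.
Each nonzero row contributes one pivot column: 2 pivot columns.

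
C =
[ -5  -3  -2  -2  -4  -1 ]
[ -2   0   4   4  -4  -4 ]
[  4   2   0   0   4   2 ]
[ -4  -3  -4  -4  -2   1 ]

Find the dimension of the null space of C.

4

Row reduce to echelon form.
R2 ← R2 − (2/5)·R1: [0, 6/5, 24/5, 24/5, -12/5, -18/5]
R3 ← R3 + (4/5)·R1: [0, -2/5, -8/5, -8/5, 4/5, 6/5]
R4 ← R4 − (4/5)·R1: [0, -3/5, -12/5, -12/5, 6/5, 9/5]
R3 ← R3 + (1/3)·R2: [0, 0, 0, 0, 0, 0]
R4 ← R4 + (1/2)·R2: [0, 0, 0, 0, 0, 0]
2 nonzero rows, so rank(C) = 2.
C has 6 columns; by rank–nullity, nullity = 6 − 2 = 4.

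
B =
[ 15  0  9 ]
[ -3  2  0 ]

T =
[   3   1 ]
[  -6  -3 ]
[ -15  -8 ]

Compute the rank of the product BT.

First compute BT:
[[-90, -57],
 [-21,  -9]]
Now row reduce the product.
R2 ← R2 − (7/30)·R1: [0, 43/10]
2 nonzero rows, so rank(BT) = 2.

2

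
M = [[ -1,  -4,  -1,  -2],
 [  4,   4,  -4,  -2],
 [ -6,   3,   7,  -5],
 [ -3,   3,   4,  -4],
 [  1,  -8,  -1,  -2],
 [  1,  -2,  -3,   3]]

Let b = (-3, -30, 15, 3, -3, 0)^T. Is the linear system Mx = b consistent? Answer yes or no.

Row reduce the augmented matrix [M | b].
R2 ← R2 + (4)·R1: [0, -12, -8, -10, -42]
R3 ← R3 − (6)·R1: [0, 27, 13, 7, 33]
R4 ← R4 − (3)·R1: [0, 15, 7, 2, 12]
R5 ← R5 + R1: [0, -12, -2, -4, -6]
R6 ← R6 + R1: [0, -6, -4, 1, -3]
R3 ← R3 + (9/4)·R2: [0, 0, -5, -31/2, -123/2]
R4 ← R4 + (5/4)·R2: [0, 0, -3, -21/2, -81/2]
R5 ← R5 − R2: [0, 0, 6, 6, 36]
R6 ← R6 − (1/2)·R2: [0, 0, 0, 6, 18]
R4 ← R4 − (3/5)·R3: [0, 0, 0, -6/5, -18/5]
R5 ← R5 + (6/5)·R3: [0, 0, 0, -63/5, -189/5]
R5 ← R5 − (21/2)·R4: [0, 0, 0, 0, 0]
R6 ← R6 + (5)·R4: [0, 0, 0, 0, 0]
The echelon form has 4 nonzero rows, and every pivot lies in the first 4 columns, so rank(M) = rank([M|b]) = 4.
The system is consistent.

yes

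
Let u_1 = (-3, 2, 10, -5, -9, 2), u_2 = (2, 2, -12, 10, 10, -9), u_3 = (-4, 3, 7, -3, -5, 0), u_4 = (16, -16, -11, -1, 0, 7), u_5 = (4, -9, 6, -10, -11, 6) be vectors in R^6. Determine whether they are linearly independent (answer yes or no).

no

Form the matrix with these vectors as rows and row reduce.
R2 ← R2 + (2/3)·R1: [0, 10/3, -16/3, 20/3, 4, -23/3]
R3 ← R3 − (4/3)·R1: [0, 1/3, -19/3, 11/3, 7, -8/3]
R4 ← R4 + (16/3)·R1: [0, -16/3, 127/3, -83/3, -48, 53/3]
R5 ← R5 + (4/3)·R1: [0, -19/3, 58/3, -50/3, -23, 26/3]
R3 ← R3 − (1/10)·R2: [0, 0, -29/5, 3, 33/5, -19/10]
R4 ← R4 + (8/5)·R2: [0, 0, 169/5, -17, -208/5, 27/5]
R5 ← R5 + (19/10)·R2: [0, 0, 46/5, -4, -77/5, -59/10]
R4 ← R4 + (169/29)·R3: [0, 0, 0, 14/29, -91/29, -329/58]
R5 ← R5 + (46/29)·R3: [0, 0, 0, 22/29, -143/29, -517/58]
R5 ← R5 − (11/7)·R4: [0, 0, 0, 0, 0, 0]
4 nonzero rows, so the 5 vectors span a space of dimension 4.
Since 4 < 5, the vectors are linearly dependent.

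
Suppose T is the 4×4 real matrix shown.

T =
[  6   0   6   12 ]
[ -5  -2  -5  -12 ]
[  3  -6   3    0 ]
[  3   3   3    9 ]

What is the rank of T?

2

Row reduce to echelon form.
R2 ← R2 + (5/6)·R1: [0, -2, 0, -2]
R3 ← R3 − (1/2)·R1: [0, -6, 0, -6]
R4 ← R4 − (1/2)·R1: [0, 3, 0, 3]
R3 ← R3 − (3)·R2: [0, 0, 0, 0]
R4 ← R4 + (3/2)·R2: [0, 0, 0, 0]
Echelon form has 2 nonzero rows, so rank(T) = 2.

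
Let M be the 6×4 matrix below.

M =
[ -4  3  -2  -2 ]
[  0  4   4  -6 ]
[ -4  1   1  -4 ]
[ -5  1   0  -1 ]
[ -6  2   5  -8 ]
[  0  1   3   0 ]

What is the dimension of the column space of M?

Row reduce to echelon form.
R3 ← R3 − R1: [0, -2, 3, -2]
R4 ← R4 − (5/4)·R1: [0, -11/4, 5/2, 3/2]
R5 ← R5 − (3/2)·R1: [0, -5/2, 8, -5]
R3 ← R3 + (1/2)·R2: [0, 0, 5, -5]
R4 ← R4 + (11/16)·R2: [0, 0, 21/4, -21/8]
R5 ← R5 + (5/8)·R2: [0, 0, 21/2, -35/4]
R6 ← R6 − (1/4)·R2: [0, 0, 2, 3/2]
R4 ← R4 − (21/20)·R3: [0, 0, 0, 21/8]
R5 ← R5 − (21/10)·R3: [0, 0, 0, 7/4]
R6 ← R6 − (2/5)·R3: [0, 0, 0, 7/2]
R5 ← R5 − (2/3)·R4: [0, 0, 0, 0]
R6 ← R6 − (4/3)·R4: [0, 0, 0, 0]
Echelon form has 4 nonzero rows, so rank(M) = 4.
The column space has dimension equal to the rank: 4.

4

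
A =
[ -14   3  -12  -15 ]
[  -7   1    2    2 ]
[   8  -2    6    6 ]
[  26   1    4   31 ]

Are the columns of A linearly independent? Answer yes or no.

Row reduce A to echelon form.
R2 ← R2 − (1/2)·R1: [0, -1/2, 8, 19/2]
R3 ← R3 + (4/7)·R1: [0, -2/7, -6/7, -18/7]
R4 ← R4 + (13/7)·R1: [0, 46/7, -128/7, 22/7]
R3 ← R3 − (4/7)·R2: [0, 0, -38/7, -8]
R4 ← R4 + (92/7)·R2: [0, 0, 608/7, 128]
R4 ← R4 + (16)·R3: [0, 0, 0, 0]
3 pivots among 4 columns.
Only 3 < 4 pivot columns, so the columns are linearly dependent.

no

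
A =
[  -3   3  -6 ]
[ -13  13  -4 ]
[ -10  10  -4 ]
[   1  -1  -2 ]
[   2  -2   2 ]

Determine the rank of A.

Row reduce to echelon form.
R2 ← R2 − (13/3)·R1: [0, 0, 22]
R3 ← R3 − (10/3)·R1: [0, 0, 16]
R4 ← R4 + (1/3)·R1: [0, 0, -4]
R5 ← R5 + (2/3)·R1: [0, 0, -2]
R3 ← R3 − (8/11)·R2: [0, 0, 0]
R4 ← R4 + (2/11)·R2: [0, 0, 0]
R5 ← R5 + (1/11)·R2: [0, 0, 0]
Echelon form has 2 nonzero rows, so rank(A) = 2.

2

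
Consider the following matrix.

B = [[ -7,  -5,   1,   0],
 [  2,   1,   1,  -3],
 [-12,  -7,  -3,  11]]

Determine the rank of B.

Row reduce to echelon form.
R2 ← R2 + (2/7)·R1: [0, -3/7, 9/7, -3]
R3 ← R3 − (12/7)·R1: [0, 11/7, -33/7, 11]
R3 ← R3 + (11/3)·R2: [0, 0, 0, 0]
Echelon form has 2 nonzero rows, so rank(B) = 2.

2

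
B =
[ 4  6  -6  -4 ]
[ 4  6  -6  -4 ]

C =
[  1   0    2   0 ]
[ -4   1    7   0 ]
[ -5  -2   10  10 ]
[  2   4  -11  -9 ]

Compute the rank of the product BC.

First compute BC:
[[  2,   2,  34, -24],
 [  2,   2,  34, -24]]
Now row reduce the product.
R2 ← R2 − R1: [0, 0, 0, 0]
1 nonzero row, so rank(BC) = 1.

1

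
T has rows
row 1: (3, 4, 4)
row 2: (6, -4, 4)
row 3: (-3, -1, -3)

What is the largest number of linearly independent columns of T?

2

Row reduce to echelon form.
R2 ← R2 − (2)·R1: [0, -12, -4]
R3 ← R3 + R1: [0, 3, 1]
R3 ← R3 + (1/4)·R2: [0, 0, 0]
Echelon form has 2 nonzero rows, so rank(T) = 2.
The rank gives the maximum number of linearly independent columns: 2.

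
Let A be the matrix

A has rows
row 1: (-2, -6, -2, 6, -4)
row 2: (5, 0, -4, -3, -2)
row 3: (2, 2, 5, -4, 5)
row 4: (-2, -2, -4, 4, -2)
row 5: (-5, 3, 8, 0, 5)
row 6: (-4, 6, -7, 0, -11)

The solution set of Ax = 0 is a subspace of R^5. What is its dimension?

1

Row reduce to echelon form.
R2 ← R2 + (5/2)·R1: [0, -15, -9, 12, -12]
R3 ← R3 + R1: [0, -4, 3, 2, 1]
R4 ← R4 − R1: [0, 4, -2, -2, 2]
R5 ← R5 − (5/2)·R1: [0, 18, 13, -15, 15]
R6 ← R6 − (2)·R1: [0, 18, -3, -12, -3]
R3 ← R3 − (4/15)·R2: [0, 0, 27/5, -6/5, 21/5]
R4 ← R4 + (4/15)·R2: [0, 0, -22/5, 6/5, -6/5]
R5 ← R5 + (6/5)·R2: [0, 0, 11/5, -3/5, 3/5]
R6 ← R6 + (6/5)·R2: [0, 0, -69/5, 12/5, -87/5]
R4 ← R4 + (22/27)·R3: [0, 0, 0, 2/9, 20/9]
R5 ← R5 − (11/27)·R3: [0, 0, 0, -1/9, -10/9]
R6 ← R6 + (23/9)·R3: [0, 0, 0, -2/3, -20/3]
R5 ← R5 + (1/2)·R4: [0, 0, 0, 0, 0]
R6 ← R6 + (3)·R4: [0, 0, 0, 0, 0]
4 nonzero rows, so rank(A) = 4.
A has 5 columns; by rank–nullity, nullity = 5 − 4 = 1.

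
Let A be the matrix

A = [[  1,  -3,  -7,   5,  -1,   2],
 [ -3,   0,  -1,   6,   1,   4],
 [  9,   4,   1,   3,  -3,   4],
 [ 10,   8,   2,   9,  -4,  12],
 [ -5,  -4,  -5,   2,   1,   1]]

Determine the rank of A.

5

Row reduce to echelon form.
R2 ← R2 + (3)·R1: [0, -9, -22, 21, -2, 10]
R3 ← R3 − (9)·R1: [0, 31, 64, -42, 6, -14]
R4 ← R4 − (10)·R1: [0, 38, 72, -41, 6, -8]
R5 ← R5 + (5)·R1: [0, -19, -40, 27, -4, 11]
R3 ← R3 + (31/9)·R2: [0, 0, -106/9, 91/3, -8/9, 184/9]
R4 ← R4 + (38/9)·R2: [0, 0, -188/9, 143/3, -22/9, 308/9]
R5 ← R5 − (19/9)·R2: [0, 0, 58/9, -52/3, 2/9, -91/9]
R4 ← R4 − (94/53)·R3: [0, 0, 0, -325/53, -46/53, -108/53]
R5 ← R5 + (29/53)·R3: [0, 0, 0, -39/53, -14/53, 57/53]
R5 ← R5 − (3/25)·R4: [0, 0, 0, 0, -4/25, 33/25]
Echelon form has 5 nonzero rows, so rank(A) = 5.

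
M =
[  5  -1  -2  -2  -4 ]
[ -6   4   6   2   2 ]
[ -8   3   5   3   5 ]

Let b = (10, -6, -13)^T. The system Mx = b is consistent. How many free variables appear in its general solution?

Row reduce the augmented matrix [M | b].
R2 ← R2 + (6/5)·R1: [0, 14/5, 18/5, -2/5, -14/5, 6]
R3 ← R3 + (8/5)·R1: [0, 7/5, 9/5, -1/5, -7/5, 3]
R3 ← R3 − (1/2)·R2: [0, 0, 0, 0, 0, 0]
The echelon form has 2 nonzero rows, and every pivot lies in the first 5 columns, so rank(M) = rank([M|b]) = 2.
The system is consistent.
Free variables = (unknowns) − (rank) = 5 − 2 = 3.

3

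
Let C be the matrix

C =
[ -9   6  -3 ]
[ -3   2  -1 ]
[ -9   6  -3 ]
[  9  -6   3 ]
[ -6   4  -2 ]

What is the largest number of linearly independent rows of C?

1

Row reduce to echelon form.
R2 ← R2 − (1/3)·R1: [0, 0, 0]
R3 ← R3 − R1: [0, 0, 0]
R4 ← R4 + R1: [0, 0, 0]
R5 ← R5 − (2/3)·R1: [0, 0, 0]
Echelon form has 1 nonzero row, so rank(C) = 1.
The rank gives the maximum number of linearly independent rows: 1.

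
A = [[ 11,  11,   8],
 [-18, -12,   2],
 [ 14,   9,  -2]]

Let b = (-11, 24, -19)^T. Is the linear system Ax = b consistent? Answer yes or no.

Row reduce the augmented matrix [A | b].
R2 ← R2 + (18/11)·R1: [0, 6, 166/11, 6]
R3 ← R3 − (14/11)·R1: [0, -5, -134/11, -5]
R3 ← R3 + (5/6)·R2: [0, 0, 13/33, 0]
The echelon form has 3 nonzero rows, and every pivot lies in the first 3 columns, so rank(A) = rank([A|b]) = 3.
The system is consistent.

yes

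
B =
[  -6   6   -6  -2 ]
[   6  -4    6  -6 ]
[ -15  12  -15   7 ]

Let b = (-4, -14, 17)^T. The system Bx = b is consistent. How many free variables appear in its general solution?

2

Row reduce the augmented matrix [B | b].
R2 ← R2 + R1: [0, 2, 0, -8, -18]
R3 ← R3 − (5/2)·R1: [0, -3, 0, 12, 27]
R3 ← R3 + (3/2)·R2: [0, 0, 0, 0, 0]
The echelon form has 2 nonzero rows, and every pivot lies in the first 4 columns, so rank(B) = rank([B|b]) = 2.
The system is consistent.
Free variables = (unknowns) − (rank) = 4 − 2 = 2.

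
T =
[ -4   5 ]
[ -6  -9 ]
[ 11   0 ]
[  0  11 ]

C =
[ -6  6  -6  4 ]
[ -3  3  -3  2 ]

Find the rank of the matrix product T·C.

1

First compute TC:
[[  9,  -9,   9,  -6],
 [ 63, -63,  63, -42],
 [-66,  66, -66,  44],
 [-33,  33, -33,  22]]
Now row reduce the product.
R2 ← R2 − (7)·R1: [0, 0, 0, 0]
R3 ← R3 + (22/3)·R1: [0, 0, 0, 0]
R4 ← R4 + (11/3)·R1: [0, 0, 0, 0]
1 nonzero row, so rank(TC) = 1.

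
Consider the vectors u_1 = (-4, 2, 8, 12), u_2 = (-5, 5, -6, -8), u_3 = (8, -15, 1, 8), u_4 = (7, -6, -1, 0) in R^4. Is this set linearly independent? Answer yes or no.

Form the matrix with these vectors as rows and row reduce.
R2 ← R2 − (5/4)·R1: [0, 5/2, -16, -23]
R3 ← R3 + (2)·R1: [0, -11, 17, 32]
R4 ← R4 + (7/4)·R1: [0, -5/2, 13, 21]
R3 ← R3 + (22/5)·R2: [0, 0, -267/5, -346/5]
R4 ← R4 + R2: [0, 0, -3, -2]
R4 ← R4 − (5/89)·R3: [0, 0, 0, 168/89]
4 nonzero rows, so the 4 vectors span a space of dimension 4.
Since 4 = 4, the vectors are linearly independent.

yes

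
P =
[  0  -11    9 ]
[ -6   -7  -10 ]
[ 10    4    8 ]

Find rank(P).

3

Row reduce to echelon form.
Swap R1 ↔ R2
R3 ← R3 + (5/3)·R1: [0, -23/3, -26/3]
R3 ← R3 − (23/33)·R2: [0, 0, -493/33]
Echelon form has 3 nonzero rows, so rank(P) = 3.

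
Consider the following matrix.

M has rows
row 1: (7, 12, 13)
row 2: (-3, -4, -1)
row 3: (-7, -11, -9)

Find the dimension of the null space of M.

Row reduce to echelon form.
R2 ← R2 + (3/7)·R1: [0, 8/7, 32/7]
R3 ← R3 + R1: [0, 1, 4]
R3 ← R3 − (7/8)·R2: [0, 0, 0]
2 nonzero rows, so rank(M) = 2.
M has 3 columns; by rank–nullity, nullity = 3 − 2 = 1.

1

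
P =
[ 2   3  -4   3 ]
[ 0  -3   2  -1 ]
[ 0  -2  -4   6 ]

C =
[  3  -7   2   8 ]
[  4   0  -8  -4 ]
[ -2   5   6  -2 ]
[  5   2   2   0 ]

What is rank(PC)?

3

First compute PC:
[[ 41, -28, -38,  12],
 [-21,   8,  34,   8],
 [ 30,  -8,   4,  16]]
Now row reduce the product.
R2 ← R2 + (21/41)·R1: [0, -260/41, 596/41, 580/41]
R3 ← R3 − (30/41)·R1: [0, 512/41, 1304/41, 296/41]
R3 ← R3 + (128/65)·R2: [0, 0, 3928/65, 456/13]
3 nonzero rows, so rank(PC) = 3.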